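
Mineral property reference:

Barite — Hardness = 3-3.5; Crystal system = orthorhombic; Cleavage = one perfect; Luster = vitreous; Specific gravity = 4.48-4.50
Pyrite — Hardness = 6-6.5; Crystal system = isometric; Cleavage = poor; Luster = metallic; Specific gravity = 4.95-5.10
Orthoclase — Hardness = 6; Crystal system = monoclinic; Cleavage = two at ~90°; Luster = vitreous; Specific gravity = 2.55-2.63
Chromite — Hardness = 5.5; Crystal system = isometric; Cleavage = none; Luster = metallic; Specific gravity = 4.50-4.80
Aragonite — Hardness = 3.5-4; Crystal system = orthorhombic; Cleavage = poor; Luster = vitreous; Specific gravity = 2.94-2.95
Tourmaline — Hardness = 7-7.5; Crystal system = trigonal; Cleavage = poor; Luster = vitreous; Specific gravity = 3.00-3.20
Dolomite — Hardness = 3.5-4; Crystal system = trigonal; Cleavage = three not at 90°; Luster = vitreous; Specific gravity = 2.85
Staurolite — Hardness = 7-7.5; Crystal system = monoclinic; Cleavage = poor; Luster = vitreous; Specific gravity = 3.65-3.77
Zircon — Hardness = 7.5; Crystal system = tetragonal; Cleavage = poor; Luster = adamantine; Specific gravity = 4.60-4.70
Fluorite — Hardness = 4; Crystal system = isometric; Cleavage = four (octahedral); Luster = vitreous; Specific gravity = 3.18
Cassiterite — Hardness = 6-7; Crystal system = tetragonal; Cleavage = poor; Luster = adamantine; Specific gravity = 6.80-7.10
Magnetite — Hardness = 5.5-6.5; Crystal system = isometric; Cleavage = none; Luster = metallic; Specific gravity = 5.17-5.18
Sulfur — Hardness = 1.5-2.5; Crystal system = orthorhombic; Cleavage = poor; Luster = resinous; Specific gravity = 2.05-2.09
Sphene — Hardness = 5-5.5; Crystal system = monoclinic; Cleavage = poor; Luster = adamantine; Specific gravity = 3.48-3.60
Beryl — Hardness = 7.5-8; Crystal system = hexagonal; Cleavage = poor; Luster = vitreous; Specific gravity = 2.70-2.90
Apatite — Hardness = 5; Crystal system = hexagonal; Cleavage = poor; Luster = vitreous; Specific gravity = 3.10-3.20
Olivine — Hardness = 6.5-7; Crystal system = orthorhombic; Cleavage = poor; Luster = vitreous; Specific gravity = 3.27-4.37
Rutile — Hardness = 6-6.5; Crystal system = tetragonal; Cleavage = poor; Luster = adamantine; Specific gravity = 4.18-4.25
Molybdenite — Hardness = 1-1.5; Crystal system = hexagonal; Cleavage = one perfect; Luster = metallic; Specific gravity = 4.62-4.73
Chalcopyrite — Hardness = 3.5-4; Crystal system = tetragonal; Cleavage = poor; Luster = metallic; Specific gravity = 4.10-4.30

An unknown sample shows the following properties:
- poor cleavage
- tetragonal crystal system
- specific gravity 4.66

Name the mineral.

Poor cleavage: Pyrite, Aragonite, Tourmaline, Staurolite, Zircon, Cassiterite, Sulfur, Sphene, Beryl, Apatite, Olivine, Rutile, Chalcopyrite remain.
Tetragonal crystal system: Zircon, Cassiterite, Rutile, Chalcopyrite remain.
Specific gravity 4.66: Zircon remains.
Zircon is the sole remaining match.

Zircon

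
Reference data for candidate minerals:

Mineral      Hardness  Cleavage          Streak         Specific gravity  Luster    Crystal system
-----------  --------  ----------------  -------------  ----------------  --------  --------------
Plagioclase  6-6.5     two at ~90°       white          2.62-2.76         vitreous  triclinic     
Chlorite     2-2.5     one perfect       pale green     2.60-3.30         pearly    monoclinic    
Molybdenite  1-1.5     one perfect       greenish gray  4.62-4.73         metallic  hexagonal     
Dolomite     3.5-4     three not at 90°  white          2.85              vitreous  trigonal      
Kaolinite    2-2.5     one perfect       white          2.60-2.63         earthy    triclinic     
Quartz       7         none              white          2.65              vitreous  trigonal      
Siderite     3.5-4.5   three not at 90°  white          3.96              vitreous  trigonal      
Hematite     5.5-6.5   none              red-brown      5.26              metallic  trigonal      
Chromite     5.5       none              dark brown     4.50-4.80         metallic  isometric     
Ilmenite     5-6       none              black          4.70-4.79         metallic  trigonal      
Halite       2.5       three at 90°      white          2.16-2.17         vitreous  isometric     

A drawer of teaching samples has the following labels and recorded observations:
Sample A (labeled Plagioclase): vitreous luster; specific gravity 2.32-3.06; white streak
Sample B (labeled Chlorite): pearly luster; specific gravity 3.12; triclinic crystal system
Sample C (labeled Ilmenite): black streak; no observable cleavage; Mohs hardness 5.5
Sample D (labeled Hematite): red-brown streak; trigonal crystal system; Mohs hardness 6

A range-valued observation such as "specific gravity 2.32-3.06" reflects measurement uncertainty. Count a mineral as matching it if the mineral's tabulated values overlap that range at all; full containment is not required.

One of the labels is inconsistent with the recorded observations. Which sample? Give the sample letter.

B

Sample A: observations are consistent with Plagioclase.
Sample B: triclinic crystal system is outside the reference for Chlorite (monoclinic system) — mislabeled.
Sample C: observations are consistent with Ilmenite.
Sample D: observations are consistent with Hematite.
The mislabeled specimen is B.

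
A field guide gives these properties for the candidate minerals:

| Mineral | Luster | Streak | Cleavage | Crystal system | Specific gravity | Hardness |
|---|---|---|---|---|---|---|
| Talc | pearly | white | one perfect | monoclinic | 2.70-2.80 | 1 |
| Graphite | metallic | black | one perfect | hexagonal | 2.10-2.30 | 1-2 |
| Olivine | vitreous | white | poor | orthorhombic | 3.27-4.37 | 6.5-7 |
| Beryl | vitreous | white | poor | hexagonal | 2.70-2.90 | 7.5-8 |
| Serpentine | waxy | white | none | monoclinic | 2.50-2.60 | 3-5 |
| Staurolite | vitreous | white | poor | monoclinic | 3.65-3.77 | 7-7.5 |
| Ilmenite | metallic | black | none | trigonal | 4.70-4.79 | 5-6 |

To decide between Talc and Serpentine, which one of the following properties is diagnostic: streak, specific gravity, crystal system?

specific gravity

Streak: both white — no difference.
Specific gravity: Talc 2.70-2.80, Serpentine 2.50-2.60 — these differ.
Crystal system: both monoclinic — no difference.
Of the listed properties, specific gravity is the one that separates them.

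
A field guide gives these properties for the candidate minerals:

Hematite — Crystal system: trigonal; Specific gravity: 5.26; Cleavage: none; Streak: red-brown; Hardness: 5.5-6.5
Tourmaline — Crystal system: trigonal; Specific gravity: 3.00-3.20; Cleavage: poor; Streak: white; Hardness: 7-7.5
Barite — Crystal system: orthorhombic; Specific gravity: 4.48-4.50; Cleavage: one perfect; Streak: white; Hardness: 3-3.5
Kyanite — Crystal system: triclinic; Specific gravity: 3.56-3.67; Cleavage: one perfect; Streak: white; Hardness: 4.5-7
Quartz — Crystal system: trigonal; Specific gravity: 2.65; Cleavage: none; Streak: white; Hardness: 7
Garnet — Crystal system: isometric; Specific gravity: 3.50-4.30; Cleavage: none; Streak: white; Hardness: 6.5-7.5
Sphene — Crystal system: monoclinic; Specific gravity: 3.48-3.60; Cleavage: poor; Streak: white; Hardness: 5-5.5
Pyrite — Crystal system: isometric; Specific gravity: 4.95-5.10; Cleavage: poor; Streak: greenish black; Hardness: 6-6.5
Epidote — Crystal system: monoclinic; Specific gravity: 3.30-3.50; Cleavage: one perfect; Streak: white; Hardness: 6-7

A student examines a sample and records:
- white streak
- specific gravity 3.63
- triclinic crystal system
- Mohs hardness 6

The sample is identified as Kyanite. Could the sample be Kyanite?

White streak — matches Kyanite (white streak).
Specific gravity 3.63 — matches Kyanite (SG 3.56-3.67).
Triclinic crystal system — matches Kyanite (triclinic system).
Mohs hardness 6 — matches Kyanite (hardness 4.5-7).
All observations are consistent with the tabulated values for Kyanite.

Consistent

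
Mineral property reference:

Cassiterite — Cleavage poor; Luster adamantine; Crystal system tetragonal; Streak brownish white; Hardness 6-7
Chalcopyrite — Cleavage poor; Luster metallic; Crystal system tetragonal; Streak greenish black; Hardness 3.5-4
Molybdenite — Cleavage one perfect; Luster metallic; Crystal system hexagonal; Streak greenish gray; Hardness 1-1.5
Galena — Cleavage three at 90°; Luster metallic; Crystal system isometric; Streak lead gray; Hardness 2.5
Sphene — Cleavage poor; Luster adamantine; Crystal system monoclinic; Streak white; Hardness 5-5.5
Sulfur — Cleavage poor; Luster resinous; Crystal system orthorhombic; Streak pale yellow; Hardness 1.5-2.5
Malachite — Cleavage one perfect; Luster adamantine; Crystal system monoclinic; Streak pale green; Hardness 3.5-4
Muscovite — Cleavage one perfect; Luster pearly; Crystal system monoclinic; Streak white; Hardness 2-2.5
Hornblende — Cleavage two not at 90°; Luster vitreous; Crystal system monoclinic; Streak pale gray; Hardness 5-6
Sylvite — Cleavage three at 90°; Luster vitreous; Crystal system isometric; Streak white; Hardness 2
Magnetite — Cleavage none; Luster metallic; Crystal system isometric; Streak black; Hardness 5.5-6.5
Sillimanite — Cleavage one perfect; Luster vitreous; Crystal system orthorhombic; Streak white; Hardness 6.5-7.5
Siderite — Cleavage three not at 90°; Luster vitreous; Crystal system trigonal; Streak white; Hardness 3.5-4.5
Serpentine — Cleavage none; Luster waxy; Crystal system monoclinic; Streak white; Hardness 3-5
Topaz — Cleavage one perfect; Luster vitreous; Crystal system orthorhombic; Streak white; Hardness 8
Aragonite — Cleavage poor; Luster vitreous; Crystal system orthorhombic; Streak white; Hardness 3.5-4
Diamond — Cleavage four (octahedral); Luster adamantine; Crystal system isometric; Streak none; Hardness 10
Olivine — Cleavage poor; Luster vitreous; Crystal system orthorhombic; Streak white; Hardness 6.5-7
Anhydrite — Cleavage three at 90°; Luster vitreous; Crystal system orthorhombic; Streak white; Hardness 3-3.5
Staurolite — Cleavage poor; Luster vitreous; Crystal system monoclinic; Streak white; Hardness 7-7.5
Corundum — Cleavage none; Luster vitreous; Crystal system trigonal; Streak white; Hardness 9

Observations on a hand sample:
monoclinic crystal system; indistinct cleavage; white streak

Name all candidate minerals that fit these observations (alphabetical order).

Sphene, Staurolite

Monoclinic crystal system: only Sphene, Malachite, Muscovite, Hornblende, Serpentine, Staurolite remain.
Indistinct cleavage: leaves Sphene, Staurolite.
White streak: all remaining candidates fit.
Consistent with every observation: Sphene, Staurolite.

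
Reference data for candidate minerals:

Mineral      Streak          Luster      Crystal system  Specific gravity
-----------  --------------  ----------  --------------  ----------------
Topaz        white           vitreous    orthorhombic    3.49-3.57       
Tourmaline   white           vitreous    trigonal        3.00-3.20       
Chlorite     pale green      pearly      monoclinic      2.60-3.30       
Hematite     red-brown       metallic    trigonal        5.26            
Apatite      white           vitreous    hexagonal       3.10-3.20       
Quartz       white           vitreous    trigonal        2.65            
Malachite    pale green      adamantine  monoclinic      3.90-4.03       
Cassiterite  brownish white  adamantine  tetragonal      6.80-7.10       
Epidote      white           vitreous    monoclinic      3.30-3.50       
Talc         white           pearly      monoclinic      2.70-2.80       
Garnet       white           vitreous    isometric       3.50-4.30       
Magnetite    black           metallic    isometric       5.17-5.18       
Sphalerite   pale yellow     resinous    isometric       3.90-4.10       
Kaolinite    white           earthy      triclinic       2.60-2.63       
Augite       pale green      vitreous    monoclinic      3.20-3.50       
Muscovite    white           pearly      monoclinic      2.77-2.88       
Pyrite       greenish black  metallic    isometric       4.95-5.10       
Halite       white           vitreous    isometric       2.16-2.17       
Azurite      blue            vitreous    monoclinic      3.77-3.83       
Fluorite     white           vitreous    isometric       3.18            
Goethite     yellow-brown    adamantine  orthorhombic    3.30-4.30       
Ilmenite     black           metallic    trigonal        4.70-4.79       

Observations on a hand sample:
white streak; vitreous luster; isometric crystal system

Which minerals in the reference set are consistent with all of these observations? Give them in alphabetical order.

Fluorite, Garnet, Halite

White streak: narrows the field to Topaz, Tourmaline, Apatite, Quartz, Epidote, Talc, Garnet, Kaolinite, Muscovite, Halite, Fluorite.
Vitreous luster excludes Talc, Kaolinite, Muscovite.
Isometric crystal system: only Garnet, Halite, Fluorite remain.
The minerals that satisfy all observations are Fluorite, Garnet, Halite.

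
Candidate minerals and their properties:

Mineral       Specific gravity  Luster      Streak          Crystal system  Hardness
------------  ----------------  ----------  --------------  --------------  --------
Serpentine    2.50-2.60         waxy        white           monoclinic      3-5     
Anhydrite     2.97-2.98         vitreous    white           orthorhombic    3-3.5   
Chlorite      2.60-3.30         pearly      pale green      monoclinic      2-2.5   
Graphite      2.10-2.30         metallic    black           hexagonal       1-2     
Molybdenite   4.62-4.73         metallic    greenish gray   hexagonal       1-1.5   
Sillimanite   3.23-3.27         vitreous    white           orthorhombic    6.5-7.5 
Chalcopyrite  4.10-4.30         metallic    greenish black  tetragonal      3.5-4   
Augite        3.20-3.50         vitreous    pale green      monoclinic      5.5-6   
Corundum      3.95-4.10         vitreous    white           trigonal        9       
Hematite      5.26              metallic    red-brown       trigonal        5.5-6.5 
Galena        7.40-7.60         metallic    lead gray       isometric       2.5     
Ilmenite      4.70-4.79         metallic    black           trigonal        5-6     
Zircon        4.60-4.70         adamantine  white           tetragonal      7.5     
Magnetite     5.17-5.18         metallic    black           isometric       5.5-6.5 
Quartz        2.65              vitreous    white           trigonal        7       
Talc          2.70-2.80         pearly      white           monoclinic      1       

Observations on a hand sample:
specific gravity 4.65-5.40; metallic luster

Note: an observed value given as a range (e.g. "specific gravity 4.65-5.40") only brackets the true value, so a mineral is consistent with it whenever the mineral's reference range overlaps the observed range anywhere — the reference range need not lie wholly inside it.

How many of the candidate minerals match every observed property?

4

Specific gravity 4.65-5.40: leaves Molybdenite, Hematite, Ilmenite, Zircon, Magnetite.
Metallic luster rules out Zircon.
The minerals that satisfy all observations are Hematite, Ilmenite, Magnetite, Molybdenite.
That is 4 minerals.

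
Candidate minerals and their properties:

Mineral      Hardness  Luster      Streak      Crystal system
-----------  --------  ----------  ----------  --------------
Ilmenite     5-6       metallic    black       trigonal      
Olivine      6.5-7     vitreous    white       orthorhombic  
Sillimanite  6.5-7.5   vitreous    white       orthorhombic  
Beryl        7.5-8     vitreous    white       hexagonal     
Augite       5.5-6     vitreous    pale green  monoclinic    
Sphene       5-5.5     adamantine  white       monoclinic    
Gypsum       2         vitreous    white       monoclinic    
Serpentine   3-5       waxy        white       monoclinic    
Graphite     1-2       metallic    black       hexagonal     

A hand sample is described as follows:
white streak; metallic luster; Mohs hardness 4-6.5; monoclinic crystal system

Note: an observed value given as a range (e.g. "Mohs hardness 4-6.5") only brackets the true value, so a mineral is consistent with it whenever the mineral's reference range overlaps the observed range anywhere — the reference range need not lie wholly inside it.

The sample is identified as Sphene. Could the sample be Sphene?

White streak — consistent with Sphene (white streak).
Metallic luster — Sphene has adamantine luster; a mismatch.
Mohs hardness 4-6.5 — consistent with Sphene (hardness 5-5.5).
Monoclinic crystal system — consistent with Sphene (monoclinic system).
Luster alone is enough to reject Sphene.

No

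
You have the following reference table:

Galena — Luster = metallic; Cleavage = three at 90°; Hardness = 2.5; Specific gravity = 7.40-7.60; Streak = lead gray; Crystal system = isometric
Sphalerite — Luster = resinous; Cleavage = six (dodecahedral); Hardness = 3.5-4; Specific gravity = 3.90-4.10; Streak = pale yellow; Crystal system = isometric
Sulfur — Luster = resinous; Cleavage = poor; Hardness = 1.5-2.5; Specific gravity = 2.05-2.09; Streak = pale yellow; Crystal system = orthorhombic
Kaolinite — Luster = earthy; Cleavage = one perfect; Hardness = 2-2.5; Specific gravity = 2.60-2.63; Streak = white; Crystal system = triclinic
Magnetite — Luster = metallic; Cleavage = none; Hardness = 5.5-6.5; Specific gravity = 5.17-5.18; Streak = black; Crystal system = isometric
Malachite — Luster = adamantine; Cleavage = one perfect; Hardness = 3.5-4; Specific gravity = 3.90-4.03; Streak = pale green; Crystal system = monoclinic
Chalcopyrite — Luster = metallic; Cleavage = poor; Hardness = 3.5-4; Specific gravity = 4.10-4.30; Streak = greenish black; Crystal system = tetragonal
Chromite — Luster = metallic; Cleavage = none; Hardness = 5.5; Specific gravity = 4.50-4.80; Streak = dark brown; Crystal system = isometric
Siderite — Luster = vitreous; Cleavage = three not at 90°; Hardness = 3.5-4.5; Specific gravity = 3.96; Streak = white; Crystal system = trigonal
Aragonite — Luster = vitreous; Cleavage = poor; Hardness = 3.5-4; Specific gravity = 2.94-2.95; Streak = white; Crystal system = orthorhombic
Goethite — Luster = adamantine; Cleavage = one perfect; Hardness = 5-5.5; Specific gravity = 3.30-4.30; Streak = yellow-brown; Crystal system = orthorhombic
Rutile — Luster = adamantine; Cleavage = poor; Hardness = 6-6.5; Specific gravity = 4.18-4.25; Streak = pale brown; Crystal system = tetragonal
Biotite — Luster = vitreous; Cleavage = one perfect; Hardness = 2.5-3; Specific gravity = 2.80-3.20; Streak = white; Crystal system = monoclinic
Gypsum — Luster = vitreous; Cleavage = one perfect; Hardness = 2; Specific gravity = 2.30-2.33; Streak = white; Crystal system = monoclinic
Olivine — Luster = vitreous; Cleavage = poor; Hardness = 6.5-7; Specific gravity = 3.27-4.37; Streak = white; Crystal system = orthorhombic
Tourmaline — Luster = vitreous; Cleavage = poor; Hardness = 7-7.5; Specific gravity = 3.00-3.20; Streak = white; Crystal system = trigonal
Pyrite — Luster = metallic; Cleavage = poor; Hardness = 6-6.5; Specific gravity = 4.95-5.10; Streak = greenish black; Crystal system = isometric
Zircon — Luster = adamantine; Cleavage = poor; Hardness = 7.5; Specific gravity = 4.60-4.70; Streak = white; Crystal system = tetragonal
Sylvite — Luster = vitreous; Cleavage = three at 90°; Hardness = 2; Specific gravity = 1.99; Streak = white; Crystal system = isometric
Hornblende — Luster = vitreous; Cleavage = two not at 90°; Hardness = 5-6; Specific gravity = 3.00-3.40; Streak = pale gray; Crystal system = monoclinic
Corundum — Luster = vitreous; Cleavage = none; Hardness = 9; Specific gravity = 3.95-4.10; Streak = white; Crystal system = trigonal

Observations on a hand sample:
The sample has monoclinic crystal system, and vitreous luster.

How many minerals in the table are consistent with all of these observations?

3

Monoclinic crystal system — narrows the field to Malachite, Biotite, Gypsum, Hornblende.
Vitreous luster excludes Malachite.
Consistent with every observation: Biotite, Gypsum, Hornblende.
That is 3 minerals.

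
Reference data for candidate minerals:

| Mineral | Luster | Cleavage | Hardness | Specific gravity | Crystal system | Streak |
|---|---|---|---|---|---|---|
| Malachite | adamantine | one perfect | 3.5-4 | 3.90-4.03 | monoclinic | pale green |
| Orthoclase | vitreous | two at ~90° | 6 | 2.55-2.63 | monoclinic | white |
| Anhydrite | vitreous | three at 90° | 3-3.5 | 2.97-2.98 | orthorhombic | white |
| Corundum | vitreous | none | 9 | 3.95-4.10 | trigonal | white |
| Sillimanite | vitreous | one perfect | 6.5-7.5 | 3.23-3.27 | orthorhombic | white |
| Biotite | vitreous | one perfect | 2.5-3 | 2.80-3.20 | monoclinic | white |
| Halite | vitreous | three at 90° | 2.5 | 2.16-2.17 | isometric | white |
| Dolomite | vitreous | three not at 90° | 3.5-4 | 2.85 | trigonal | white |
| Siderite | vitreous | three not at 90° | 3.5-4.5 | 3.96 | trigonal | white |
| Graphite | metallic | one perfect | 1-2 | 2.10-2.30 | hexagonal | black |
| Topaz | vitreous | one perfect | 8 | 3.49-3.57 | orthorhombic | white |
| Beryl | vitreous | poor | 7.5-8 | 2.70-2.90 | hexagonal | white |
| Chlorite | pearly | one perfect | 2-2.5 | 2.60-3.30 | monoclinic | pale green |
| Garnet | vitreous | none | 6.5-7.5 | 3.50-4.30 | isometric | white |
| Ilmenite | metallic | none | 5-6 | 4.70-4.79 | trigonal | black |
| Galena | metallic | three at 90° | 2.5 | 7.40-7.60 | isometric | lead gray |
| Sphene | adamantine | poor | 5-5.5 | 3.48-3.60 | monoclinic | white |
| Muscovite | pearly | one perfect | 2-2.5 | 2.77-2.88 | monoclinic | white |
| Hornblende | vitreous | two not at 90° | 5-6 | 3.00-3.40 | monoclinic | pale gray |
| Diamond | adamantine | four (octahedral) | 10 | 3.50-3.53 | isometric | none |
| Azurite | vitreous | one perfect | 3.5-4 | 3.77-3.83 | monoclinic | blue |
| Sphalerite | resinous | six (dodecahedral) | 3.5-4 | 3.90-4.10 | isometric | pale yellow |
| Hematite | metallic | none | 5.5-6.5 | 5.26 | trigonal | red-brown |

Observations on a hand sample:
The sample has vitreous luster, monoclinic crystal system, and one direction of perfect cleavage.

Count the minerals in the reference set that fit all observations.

2

Vitreous luster: narrows the field to Orthoclase, Anhydrite, Corundum, Sillimanite, Biotite, Halite, Dolomite, Siderite, Topaz, Beryl, Garnet, Hornblende, Azurite.
Monoclinic crystal system: narrows the field to Orthoclase, Biotite, Hornblende, Azurite.
One direction of perfect cleavage is inconsistent with Orthoclase, Hornblende.
Consistent with every observation: Azurite, Biotite.
That is 2 minerals.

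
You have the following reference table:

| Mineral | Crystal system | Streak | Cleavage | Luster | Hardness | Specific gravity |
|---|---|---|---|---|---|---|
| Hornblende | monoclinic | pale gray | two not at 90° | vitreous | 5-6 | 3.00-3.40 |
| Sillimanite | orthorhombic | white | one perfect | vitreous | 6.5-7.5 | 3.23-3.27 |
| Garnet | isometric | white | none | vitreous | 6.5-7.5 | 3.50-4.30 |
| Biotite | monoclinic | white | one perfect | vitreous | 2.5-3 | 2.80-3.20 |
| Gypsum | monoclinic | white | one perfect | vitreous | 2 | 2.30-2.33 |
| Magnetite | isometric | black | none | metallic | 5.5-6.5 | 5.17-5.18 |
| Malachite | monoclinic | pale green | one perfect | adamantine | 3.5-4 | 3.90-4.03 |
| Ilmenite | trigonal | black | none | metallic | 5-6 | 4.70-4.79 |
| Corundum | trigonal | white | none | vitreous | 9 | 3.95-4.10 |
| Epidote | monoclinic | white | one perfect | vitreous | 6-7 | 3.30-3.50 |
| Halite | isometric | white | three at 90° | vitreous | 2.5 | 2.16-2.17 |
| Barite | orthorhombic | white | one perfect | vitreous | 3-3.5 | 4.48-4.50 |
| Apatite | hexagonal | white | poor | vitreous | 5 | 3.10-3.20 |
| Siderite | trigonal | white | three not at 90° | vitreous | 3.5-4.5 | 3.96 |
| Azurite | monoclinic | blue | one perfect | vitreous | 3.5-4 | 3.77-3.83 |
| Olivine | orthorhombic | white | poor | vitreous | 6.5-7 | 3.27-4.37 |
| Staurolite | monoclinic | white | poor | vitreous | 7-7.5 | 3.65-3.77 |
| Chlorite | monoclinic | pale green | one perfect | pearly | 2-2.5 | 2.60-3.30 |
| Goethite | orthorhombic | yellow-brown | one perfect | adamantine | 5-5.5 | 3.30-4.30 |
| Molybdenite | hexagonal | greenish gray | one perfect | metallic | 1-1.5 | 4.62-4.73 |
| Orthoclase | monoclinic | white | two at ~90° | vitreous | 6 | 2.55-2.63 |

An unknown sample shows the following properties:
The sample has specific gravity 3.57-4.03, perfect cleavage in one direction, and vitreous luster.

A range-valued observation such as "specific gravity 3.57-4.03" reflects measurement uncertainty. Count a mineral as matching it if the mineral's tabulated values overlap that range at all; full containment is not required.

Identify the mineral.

Specific gravity 3.57-4.03: narrows the field to Garnet, Malachite, Corundum, Siderite, Azurite, Olivine, Staurolite, Goethite.
Perfect cleavage in one direction: only Malachite, Azurite, Goethite remain.
Vitreous luster: narrows the field to Azurite.
Only Azurite satisfies all observations.

Azurite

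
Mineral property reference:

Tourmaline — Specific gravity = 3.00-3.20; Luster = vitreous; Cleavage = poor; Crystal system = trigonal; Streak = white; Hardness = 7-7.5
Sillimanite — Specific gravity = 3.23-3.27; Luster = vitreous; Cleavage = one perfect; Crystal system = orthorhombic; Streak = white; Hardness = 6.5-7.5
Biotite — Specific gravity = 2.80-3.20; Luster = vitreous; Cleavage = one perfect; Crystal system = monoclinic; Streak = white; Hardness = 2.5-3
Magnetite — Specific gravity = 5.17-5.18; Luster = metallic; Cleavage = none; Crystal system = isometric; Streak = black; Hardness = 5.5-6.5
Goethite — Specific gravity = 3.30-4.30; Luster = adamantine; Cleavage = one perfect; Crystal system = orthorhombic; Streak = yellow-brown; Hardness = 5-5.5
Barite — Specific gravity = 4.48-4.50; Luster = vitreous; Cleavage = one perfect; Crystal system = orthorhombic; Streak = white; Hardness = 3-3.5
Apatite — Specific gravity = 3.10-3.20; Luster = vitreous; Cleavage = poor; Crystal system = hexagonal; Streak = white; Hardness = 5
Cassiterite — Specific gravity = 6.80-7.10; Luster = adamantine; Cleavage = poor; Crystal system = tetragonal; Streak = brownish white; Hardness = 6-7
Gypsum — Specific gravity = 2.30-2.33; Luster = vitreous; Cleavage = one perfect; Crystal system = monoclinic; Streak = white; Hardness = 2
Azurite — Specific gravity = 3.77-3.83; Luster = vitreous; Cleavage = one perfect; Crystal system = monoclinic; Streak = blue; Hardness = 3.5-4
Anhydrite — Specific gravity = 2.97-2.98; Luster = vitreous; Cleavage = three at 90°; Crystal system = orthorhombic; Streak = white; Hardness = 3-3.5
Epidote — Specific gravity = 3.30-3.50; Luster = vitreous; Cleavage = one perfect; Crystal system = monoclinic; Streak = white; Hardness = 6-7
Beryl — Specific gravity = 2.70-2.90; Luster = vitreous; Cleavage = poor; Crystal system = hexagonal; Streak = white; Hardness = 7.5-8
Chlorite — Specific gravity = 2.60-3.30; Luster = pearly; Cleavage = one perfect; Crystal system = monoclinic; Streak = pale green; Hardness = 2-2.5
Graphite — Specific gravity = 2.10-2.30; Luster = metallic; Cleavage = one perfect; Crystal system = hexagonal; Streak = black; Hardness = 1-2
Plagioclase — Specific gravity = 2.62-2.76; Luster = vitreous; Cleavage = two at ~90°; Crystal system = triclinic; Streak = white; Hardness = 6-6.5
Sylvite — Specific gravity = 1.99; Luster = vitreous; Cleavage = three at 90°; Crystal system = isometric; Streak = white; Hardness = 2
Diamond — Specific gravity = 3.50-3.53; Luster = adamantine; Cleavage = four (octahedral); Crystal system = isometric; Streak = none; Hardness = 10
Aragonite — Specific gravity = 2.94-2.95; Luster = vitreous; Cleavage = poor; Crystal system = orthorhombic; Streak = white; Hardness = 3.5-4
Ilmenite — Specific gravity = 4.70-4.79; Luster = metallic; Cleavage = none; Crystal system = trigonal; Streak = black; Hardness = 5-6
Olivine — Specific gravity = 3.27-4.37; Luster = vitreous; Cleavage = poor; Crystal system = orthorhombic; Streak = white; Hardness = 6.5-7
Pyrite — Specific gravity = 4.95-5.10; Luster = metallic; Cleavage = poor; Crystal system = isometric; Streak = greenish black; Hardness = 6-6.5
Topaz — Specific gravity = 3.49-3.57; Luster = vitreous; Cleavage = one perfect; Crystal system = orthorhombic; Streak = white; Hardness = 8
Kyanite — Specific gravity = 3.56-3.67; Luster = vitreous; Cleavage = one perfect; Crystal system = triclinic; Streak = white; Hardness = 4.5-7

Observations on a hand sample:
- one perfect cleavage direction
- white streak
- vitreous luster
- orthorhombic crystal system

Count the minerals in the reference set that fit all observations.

One perfect cleavage direction: only Sillimanite, Biotite, Goethite, Barite, Gypsum, Azurite, Epidote, Chlorite, Graphite, Topaz, Kyanite remain.
White streak excludes Goethite, Azurite, Chlorite, Graphite.
Vitreous luster: every remaining candidate is consistent.
Orthorhombic crystal system: narrows the field to Sillimanite, Barite, Topaz.
Remaining candidates: Barite, Sillimanite, Topaz.
That is 3 minerals.

3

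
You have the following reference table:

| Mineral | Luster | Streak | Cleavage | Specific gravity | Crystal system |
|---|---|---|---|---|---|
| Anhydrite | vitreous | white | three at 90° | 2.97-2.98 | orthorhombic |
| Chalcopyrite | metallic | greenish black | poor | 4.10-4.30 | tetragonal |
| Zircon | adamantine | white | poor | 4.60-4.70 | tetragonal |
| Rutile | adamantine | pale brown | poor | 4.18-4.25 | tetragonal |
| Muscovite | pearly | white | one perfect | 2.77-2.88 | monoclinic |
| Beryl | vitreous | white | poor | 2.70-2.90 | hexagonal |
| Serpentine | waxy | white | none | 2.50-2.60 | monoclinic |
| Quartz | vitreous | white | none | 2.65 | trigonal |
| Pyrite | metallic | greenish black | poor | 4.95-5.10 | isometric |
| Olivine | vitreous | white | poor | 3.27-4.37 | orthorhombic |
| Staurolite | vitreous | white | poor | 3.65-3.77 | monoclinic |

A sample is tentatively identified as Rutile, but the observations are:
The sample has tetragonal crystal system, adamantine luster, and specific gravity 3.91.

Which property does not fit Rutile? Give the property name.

Tetragonal crystal system: Rutile has tetragonal system — consistent.
Adamantine luster: Rutile has adamantine luster — consistent.
Specific gravity 3.91: Rutile has SG 4.18-4.25 — outside the reference range.
Everything matches except the specific gravity.

specific gravity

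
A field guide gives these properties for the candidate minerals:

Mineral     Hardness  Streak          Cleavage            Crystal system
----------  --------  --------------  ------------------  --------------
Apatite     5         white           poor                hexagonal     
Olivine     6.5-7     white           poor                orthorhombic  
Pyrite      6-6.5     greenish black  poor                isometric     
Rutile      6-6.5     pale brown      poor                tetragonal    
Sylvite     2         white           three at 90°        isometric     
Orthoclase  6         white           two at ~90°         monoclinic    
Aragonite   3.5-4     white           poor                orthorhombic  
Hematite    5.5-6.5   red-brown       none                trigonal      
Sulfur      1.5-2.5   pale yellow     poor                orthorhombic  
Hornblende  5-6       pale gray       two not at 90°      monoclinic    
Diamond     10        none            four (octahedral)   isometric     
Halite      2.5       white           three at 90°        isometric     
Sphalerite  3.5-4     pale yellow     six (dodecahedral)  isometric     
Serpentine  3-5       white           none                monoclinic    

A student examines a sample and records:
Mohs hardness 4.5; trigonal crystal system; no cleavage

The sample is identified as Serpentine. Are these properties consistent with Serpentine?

No

Mohs hardness 4.5 — consistent with Serpentine (hardness 3-5).
Trigonal crystal system — Serpentine has monoclinic system; a mismatch.
No cleavage — consistent with Serpentine (cleavage none).
The crystal system observation rules out Serpentine.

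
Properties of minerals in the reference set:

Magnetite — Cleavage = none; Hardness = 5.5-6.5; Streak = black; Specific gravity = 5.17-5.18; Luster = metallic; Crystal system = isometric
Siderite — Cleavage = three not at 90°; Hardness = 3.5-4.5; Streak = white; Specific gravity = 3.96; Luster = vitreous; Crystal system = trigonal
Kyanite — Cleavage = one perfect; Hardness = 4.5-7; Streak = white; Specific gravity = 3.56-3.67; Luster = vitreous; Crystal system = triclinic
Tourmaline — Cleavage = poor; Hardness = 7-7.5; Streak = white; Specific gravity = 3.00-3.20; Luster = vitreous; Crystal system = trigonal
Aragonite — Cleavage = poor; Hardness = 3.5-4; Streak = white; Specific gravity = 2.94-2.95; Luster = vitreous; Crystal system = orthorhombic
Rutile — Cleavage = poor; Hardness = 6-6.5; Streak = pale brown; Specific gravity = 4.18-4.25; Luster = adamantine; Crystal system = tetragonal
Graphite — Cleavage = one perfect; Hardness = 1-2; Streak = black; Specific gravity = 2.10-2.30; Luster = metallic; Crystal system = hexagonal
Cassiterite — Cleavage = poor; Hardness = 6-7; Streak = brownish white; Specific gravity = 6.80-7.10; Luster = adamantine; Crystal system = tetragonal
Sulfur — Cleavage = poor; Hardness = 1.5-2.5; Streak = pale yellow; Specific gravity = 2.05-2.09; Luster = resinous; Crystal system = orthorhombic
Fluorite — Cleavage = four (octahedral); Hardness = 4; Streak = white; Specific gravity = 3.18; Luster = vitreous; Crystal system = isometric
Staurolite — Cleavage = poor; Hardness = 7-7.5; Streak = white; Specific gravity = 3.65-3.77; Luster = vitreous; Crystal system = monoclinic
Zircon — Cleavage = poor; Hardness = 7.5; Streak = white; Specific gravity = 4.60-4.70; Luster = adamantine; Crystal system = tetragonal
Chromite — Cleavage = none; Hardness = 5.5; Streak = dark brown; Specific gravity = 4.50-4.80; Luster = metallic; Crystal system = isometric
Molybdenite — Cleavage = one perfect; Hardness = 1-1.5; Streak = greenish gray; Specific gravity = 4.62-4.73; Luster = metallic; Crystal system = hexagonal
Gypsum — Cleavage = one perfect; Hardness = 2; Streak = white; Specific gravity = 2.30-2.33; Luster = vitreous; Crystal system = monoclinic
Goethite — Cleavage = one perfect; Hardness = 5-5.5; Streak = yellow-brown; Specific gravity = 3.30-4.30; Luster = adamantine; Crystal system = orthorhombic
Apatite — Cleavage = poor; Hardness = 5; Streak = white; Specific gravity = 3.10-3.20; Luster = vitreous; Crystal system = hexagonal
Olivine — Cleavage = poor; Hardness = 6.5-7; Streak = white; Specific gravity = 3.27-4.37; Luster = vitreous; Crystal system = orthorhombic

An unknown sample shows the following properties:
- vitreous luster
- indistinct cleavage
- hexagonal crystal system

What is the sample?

Apatite

Vitreous luster: only Siderite, Kyanite, Tourmaline, Aragonite, Fluorite, Staurolite, Gypsum, Apatite, Olivine remain.
Indistinct cleavage rules out Siderite, Kyanite, Fluorite, Gypsum.
Hexagonal crystal system: leaves Apatite.
Apatite is the sole remaining match.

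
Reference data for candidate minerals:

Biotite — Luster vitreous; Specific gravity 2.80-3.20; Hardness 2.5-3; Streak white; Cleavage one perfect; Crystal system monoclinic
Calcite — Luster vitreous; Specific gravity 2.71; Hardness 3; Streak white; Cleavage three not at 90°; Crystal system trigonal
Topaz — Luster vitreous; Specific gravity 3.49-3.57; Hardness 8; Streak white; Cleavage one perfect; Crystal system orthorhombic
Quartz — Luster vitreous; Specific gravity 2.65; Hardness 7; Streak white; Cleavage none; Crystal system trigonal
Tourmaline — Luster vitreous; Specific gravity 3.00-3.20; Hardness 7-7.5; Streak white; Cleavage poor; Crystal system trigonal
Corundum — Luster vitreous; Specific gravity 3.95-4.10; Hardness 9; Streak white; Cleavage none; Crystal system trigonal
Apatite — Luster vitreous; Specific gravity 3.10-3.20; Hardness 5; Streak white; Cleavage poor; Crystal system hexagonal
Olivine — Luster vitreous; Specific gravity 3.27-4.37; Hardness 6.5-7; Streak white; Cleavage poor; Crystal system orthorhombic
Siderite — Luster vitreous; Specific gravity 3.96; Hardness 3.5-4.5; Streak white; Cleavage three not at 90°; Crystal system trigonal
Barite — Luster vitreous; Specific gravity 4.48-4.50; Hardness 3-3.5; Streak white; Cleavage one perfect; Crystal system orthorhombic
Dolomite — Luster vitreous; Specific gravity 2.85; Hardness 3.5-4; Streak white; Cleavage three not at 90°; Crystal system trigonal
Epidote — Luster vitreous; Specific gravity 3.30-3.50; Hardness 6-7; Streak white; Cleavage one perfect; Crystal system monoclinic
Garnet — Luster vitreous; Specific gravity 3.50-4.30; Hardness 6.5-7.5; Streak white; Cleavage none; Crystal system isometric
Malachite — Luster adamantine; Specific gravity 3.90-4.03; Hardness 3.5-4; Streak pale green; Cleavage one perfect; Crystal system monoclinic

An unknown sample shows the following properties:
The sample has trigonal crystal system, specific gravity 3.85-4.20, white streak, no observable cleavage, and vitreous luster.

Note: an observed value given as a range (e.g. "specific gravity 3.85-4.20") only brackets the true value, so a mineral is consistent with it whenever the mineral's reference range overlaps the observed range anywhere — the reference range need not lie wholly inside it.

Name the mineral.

Corundum

Trigonal crystal system: narrows the field to Calcite, Quartz, Tourmaline, Corundum, Siderite, Dolomite.
Specific gravity 3.85-4.20: leaves Corundum, Siderite.
White streak: consistent with all remaining minerals.
No observable cleavage eliminates Siderite.
Vitreous luster: consistent with all remaining minerals.
The only mineral consistent with every observation is Corundum.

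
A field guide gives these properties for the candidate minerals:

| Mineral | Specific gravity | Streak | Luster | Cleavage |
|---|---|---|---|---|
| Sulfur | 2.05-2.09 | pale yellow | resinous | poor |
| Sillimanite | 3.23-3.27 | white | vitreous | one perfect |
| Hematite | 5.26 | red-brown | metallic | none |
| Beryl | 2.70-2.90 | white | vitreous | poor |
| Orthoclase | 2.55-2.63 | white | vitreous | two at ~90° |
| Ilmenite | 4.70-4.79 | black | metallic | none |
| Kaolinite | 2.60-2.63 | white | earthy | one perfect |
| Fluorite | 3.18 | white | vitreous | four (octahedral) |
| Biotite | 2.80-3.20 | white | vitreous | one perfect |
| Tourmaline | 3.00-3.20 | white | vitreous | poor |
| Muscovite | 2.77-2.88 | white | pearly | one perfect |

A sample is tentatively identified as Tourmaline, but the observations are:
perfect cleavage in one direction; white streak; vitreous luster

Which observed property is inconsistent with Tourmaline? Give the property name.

Perfect cleavage in one direction: Tourmaline has cleavage poor — outside the reference range.
White streak: Tourmaline has white streak — consistent.
Vitreous luster: Tourmaline has vitreous luster — consistent.
The cleavage is the one property that does not fit.

cleavage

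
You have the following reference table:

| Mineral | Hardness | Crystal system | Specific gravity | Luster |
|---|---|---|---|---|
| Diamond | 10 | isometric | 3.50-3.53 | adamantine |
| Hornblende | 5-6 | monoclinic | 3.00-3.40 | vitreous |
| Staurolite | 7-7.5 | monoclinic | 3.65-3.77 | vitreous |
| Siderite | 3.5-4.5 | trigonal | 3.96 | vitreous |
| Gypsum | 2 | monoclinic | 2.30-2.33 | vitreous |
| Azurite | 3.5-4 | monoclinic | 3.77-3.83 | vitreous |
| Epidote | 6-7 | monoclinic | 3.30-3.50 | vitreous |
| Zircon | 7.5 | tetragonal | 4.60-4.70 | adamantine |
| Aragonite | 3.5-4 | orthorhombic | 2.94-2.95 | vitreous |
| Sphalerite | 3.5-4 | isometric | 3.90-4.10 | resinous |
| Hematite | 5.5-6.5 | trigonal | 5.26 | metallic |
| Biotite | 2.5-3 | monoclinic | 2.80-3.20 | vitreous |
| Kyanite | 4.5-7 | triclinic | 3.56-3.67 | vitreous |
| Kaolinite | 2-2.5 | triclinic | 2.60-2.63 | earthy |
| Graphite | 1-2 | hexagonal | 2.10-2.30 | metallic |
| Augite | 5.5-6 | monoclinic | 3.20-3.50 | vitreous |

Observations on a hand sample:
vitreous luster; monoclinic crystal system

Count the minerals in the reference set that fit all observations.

Vitreous luster eliminates Diamond, Zircon, Sphalerite, Hematite, Kaolinite, Graphite.
Monoclinic crystal system eliminates Siderite, Aragonite, Kyanite.
Consistent with every observation: Augite, Azurite, Biotite, Epidote, Gypsum, Hornblende, Staurolite.
That is 7 minerals.

7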